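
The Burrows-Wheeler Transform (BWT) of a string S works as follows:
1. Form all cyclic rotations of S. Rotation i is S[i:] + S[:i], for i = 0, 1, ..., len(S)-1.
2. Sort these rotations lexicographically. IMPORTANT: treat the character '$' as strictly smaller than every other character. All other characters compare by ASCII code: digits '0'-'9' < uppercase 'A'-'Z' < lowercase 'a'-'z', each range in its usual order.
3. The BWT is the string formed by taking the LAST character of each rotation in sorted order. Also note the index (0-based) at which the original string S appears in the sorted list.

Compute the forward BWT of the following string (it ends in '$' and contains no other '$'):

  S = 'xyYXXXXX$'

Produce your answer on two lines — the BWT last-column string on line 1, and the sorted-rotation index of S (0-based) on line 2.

Answer: XXXXXYy$x
7

Derivation:
All 9 rotations (rotation i = S[i:]+S[:i]):
  rot[0] = xyYXXXXX$
  rot[1] = yYXXXXX$x
  rot[2] = YXXXXX$xy
  rot[3] = XXXXX$xyY
  rot[4] = XXXX$xyYX
  rot[5] = XXX$xyYXX
  rot[6] = XX$xyYXXX
  rot[7] = X$xyYXXXX
  rot[8] = $xyYXXXXX
Sorted (with $ < everything):
  sorted[0] = $xyYXXXXX  (last char: 'X')
  sorted[1] = X$xyYXXXX  (last char: 'X')
  sorted[2] = XX$xyYXXX  (last char: 'X')
  sorted[3] = XXX$xyYXX  (last char: 'X')
  sorted[4] = XXXX$xyYX  (last char: 'X')
  sorted[5] = XXXXX$xyY  (last char: 'Y')
  sorted[6] = YXXXXX$xy  (last char: 'y')
  sorted[7] = xyYXXXXX$  (last char: '$')
  sorted[8] = yYXXXXX$x  (last char: 'x')
Last column: XXXXXYy$x
Original string S is at sorted index 7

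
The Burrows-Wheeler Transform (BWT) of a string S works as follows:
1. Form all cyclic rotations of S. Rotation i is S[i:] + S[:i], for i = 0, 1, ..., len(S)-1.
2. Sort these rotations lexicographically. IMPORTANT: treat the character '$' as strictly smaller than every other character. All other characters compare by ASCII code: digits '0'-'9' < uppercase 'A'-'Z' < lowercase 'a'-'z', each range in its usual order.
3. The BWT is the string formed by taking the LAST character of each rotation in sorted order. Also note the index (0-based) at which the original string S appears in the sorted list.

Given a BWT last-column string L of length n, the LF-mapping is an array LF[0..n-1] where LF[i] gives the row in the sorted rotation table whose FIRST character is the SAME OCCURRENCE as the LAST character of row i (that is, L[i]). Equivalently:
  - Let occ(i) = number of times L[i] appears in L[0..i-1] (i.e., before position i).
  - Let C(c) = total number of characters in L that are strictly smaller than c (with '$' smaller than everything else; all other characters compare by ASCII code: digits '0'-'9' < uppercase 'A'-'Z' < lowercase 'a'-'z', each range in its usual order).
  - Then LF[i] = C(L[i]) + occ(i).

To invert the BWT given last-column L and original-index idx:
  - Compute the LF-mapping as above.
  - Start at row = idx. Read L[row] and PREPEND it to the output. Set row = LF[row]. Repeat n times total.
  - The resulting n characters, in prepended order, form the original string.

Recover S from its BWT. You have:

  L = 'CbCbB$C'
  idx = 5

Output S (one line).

LF mapping: 2 5 3 6 1 0 4
Walk LF starting at row 5, prepending L[row]:
  step 1: row=5, L[5]='$', prepend. Next row=LF[5]=0
  step 2: row=0, L[0]='C', prepend. Next row=LF[0]=2
  step 3: row=2, L[2]='C', prepend. Next row=LF[2]=3
  step 4: row=3, L[3]='b', prepend. Next row=LF[3]=6
  step 5: row=6, L[6]='C', prepend. Next row=LF[6]=4
  step 6: row=4, L[4]='B', prepend. Next row=LF[4]=1
  step 7: row=1, L[1]='b', prepend. Next row=LF[1]=5
Reversed output: bBCbCC$

Answer: bBCbCC$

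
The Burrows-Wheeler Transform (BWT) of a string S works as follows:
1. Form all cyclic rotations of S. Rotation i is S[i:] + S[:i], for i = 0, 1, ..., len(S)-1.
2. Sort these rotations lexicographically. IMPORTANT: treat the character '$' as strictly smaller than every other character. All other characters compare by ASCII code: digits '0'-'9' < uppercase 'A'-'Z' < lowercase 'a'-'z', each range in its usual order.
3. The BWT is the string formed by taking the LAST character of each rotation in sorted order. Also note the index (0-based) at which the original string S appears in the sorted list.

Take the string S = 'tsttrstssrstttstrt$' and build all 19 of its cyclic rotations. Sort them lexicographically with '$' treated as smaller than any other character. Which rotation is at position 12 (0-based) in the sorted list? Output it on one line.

All 19 rotations (rotation i = S[i:]+S[:i]):
  rot[0] = tsttrstssrstttstrt$
  rot[1] = sttrstssrstttstrt$t
  rot[2] = ttrstssrstttstrt$ts
  rot[3] = trstssrstttstrt$tst
  rot[4] = rstssrstttstrt$tstt
  rot[5] = stssrstttstrt$tsttr
  rot[6] = tssrstttstrt$tsttrs
  rot[7] = ssrstttstrt$tsttrst
  rot[8] = srstttstrt$tsttrsts
  rot[9] = rstttstrt$tsttrstss
  rot[10] = stttstrt$tsttrstssr
  rot[11] = tttstrt$tsttrstssrs
  rot[12] = ttstrt$tsttrstssrst
  rot[13] = tstrt$tsttrstssrstt
  rot[14] = strt$tsttrstssrsttt
  rot[15] = trt$tsttrstssrsttts
  rot[16] = rt$tsttrstssrstttst
  rot[17] = t$tsttrstssrstttstr
  rot[18] = $tsttrstssrstttstrt
Sorted (with $ < everything):
  sorted[0] = $tsttrstssrstttstrt
  sorted[1] = rstssrstttstrt$tstt
  sorted[2] = rstttstrt$tsttrstss
  sorted[3] = rt$tsttrstssrstttst
  sorted[4] = srstttstrt$tsttrsts
  sorted[5] = ssrstttstrt$tsttrst
  sorted[6] = strt$tsttrstssrsttt
  sorted[7] = stssrstttstrt$tsttr
  sorted[8] = sttrstssrstttstrt$t
  sorted[9] = stttstrt$tsttrstssr
  sorted[10] = t$tsttrstssrstttstr
  sorted[11] = trstssrstttstrt$tst
  sorted[12] = trt$tsttrstssrsttts
  sorted[13] = tssrstttstrt$tsttrs
  sorted[14] = tstrt$tsttrstssrstt
  sorted[15] = tsttrstssrstttstrt$
  sorted[16] = ttrstssrstttstrt$ts
  sorted[17] = ttstrt$tsttrstssrst
  sorted[18] = tttstrt$tsttrstssrs
sorted[12] = trt$tsttrstssrsttts

Answer: trt$tsttrstssrsttts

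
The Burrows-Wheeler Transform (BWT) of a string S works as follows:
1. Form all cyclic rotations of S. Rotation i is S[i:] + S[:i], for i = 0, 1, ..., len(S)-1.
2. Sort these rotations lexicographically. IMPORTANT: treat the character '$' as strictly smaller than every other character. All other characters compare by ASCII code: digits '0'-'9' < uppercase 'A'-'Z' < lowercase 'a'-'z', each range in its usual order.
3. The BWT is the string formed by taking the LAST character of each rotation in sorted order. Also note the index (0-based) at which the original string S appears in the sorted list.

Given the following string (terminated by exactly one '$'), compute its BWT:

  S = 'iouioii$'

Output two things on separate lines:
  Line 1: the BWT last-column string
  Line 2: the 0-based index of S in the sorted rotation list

Answer: iiou$iio
4

Derivation:
All 8 rotations (rotation i = S[i:]+S[:i]):
  rot[0] = iouioii$
  rot[1] = ouioii$i
  rot[2] = uioii$io
  rot[3] = ioii$iou
  rot[4] = oii$ioui
  rot[5] = ii$iouio
  rot[6] = i$iouioi
  rot[7] = $iouioii
Sorted (with $ < everything):
  sorted[0] = $iouioii  (last char: 'i')
  sorted[1] = i$iouioi  (last char: 'i')
  sorted[2] = ii$iouio  (last char: 'o')
  sorted[3] = ioii$iou  (last char: 'u')
  sorted[4] = iouioii$  (last char: '$')
  sorted[5] = oii$ioui  (last char: 'i')
  sorted[6] = ouioii$i  (last char: 'i')
  sorted[7] = uioii$io  (last char: 'o')
Last column: iiou$iio
Original string S is at sorted index 4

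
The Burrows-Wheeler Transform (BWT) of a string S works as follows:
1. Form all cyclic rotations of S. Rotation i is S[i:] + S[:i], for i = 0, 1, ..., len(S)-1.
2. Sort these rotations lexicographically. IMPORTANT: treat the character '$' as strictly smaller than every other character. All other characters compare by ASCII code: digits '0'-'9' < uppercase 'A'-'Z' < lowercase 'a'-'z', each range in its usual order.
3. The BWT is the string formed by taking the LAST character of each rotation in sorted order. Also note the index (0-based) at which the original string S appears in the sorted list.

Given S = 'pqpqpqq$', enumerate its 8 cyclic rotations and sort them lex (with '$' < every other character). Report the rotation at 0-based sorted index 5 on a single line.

All 8 rotations (rotation i = S[i:]+S[:i]):
  rot[0] = pqpqpqq$
  rot[1] = qpqpqq$p
  rot[2] = pqpqq$pq
  rot[3] = qpqq$pqp
  rot[4] = pqq$pqpq
  rot[5] = qq$pqpqp
  rot[6] = q$pqpqpq
  rot[7] = $pqpqpqq
Sorted (with $ < everything):
  sorted[0] = $pqpqpqq
  sorted[1] = pqpqpqq$
  sorted[2] = pqpqq$pq
  sorted[3] = pqq$pqpq
  sorted[4] = q$pqpqpq
  sorted[5] = qpqpqq$p
  sorted[6] = qpqq$pqp
  sorted[7] = qq$pqpqp
sorted[5] = qpqpqq$p

Answer: qpqpqq$p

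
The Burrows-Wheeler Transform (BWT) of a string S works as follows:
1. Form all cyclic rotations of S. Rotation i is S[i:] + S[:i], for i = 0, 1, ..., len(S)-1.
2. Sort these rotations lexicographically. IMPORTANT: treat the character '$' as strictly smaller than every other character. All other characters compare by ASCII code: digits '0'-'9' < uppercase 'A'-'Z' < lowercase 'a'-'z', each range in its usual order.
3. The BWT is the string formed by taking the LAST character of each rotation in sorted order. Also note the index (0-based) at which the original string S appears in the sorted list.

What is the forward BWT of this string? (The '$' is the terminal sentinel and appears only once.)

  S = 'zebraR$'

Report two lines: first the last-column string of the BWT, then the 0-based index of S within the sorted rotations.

Answer: Rarezb$
6

Derivation:
All 7 rotations (rotation i = S[i:]+S[:i]):
  rot[0] = zebraR$
  rot[1] = ebraR$z
  rot[2] = braR$ze
  rot[3] = raR$zeb
  rot[4] = aR$zebr
  rot[5] = R$zebra
  rot[6] = $zebraR
Sorted (with $ < everything):
  sorted[0] = $zebraR  (last char: 'R')
  sorted[1] = R$zebra  (last char: 'a')
  sorted[2] = aR$zebr  (last char: 'r')
  sorted[3] = braR$ze  (last char: 'e')
  sorted[4] = ebraR$z  (last char: 'z')
  sorted[5] = raR$zeb  (last char: 'b')
  sorted[6] = zebraR$  (last char: '$')
Last column: Rarezb$
Original string S is at sorted index 6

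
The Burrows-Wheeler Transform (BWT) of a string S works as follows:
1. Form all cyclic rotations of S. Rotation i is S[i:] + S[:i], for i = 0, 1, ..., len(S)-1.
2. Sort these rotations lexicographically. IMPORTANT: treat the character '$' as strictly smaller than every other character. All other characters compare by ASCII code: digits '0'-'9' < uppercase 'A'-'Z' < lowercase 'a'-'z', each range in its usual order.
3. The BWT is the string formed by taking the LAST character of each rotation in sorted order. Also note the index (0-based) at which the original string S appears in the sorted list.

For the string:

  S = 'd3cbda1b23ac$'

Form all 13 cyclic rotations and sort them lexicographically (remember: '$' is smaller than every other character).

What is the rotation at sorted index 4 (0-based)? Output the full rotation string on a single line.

Answer: 3cbda1b23ac$d

Derivation:
All 13 rotations (rotation i = S[i:]+S[:i]):
  rot[0] = d3cbda1b23ac$
  rot[1] = 3cbda1b23ac$d
  rot[2] = cbda1b23ac$d3
  rot[3] = bda1b23ac$d3c
  rot[4] = da1b23ac$d3cb
  rot[5] = a1b23ac$d3cbd
  rot[6] = 1b23ac$d3cbda
  rot[7] = b23ac$d3cbda1
  rot[8] = 23ac$d3cbda1b
  rot[9] = 3ac$d3cbda1b2
  rot[10] = ac$d3cbda1b23
  rot[11] = c$d3cbda1b23a
  rot[12] = $d3cbda1b23ac
Sorted (with $ < everything):
  sorted[0] = $d3cbda1b23ac
  sorted[1] = 1b23ac$d3cbda
  sorted[2] = 23ac$d3cbda1b
  sorted[3] = 3ac$d3cbda1b2
  sorted[4] = 3cbda1b23ac$d
  sorted[5] = a1b23ac$d3cbd
  sorted[6] = ac$d3cbda1b23
  sorted[7] = b23ac$d3cbda1
  sorted[8] = bda1b23ac$d3c
  sorted[9] = c$d3cbda1b23a
  sorted[10] = cbda1b23ac$d3
  sorted[11] = d3cbda1b23ac$
  sorted[12] = da1b23ac$d3cb
sorted[4] = 3cbda1b23ac$d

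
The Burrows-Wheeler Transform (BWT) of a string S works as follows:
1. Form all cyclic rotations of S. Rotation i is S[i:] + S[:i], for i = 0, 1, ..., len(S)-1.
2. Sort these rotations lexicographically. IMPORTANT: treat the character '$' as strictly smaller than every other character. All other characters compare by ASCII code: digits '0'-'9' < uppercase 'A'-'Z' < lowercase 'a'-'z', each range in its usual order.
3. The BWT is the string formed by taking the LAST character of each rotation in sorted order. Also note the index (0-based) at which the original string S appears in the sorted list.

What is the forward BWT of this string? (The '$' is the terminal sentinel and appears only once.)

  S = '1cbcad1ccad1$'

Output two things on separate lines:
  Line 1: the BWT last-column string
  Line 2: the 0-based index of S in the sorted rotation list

Answer: 1d$dccccb11aa
2

Derivation:
All 13 rotations (rotation i = S[i:]+S[:i]):
  rot[0] = 1cbcad1ccad1$
  rot[1] = cbcad1ccad1$1
  rot[2] = bcad1ccad1$1c
  rot[3] = cad1ccad1$1cb
  rot[4] = ad1ccad1$1cbc
  rot[5] = d1ccad1$1cbca
  rot[6] = 1ccad1$1cbcad
  rot[7] = ccad1$1cbcad1
  rot[8] = cad1$1cbcad1c
  rot[9] = ad1$1cbcad1cc
  rot[10] = d1$1cbcad1cca
  rot[11] = 1$1cbcad1ccad
  rot[12] = $1cbcad1ccad1
Sorted (with $ < everything):
  sorted[0] = $1cbcad1ccad1  (last char: '1')
  sorted[1] = 1$1cbcad1ccad  (last char: 'd')
  sorted[2] = 1cbcad1ccad1$  (last char: '$')
  sorted[3] = 1ccad1$1cbcad  (last char: 'd')
  sorted[4] = ad1$1cbcad1cc  (last char: 'c')
  sorted[5] = ad1ccad1$1cbc  (last char: 'c')
  sorted[6] = bcad1ccad1$1c  (last char: 'c')
  sorted[7] = cad1$1cbcad1c  (last char: 'c')
  sorted[8] = cad1ccad1$1cb  (last char: 'b')
  sorted[9] = cbcad1ccad1$1  (last char: '1')
  sorted[10] = ccad1$1cbcad1  (last char: '1')
  sorted[11] = d1$1cbcad1cca  (last char: 'a')
  sorted[12] = d1ccad1$1cbca  (last char: 'a')
Last column: 1d$dccccb11aa
Original string S is at sorted index 2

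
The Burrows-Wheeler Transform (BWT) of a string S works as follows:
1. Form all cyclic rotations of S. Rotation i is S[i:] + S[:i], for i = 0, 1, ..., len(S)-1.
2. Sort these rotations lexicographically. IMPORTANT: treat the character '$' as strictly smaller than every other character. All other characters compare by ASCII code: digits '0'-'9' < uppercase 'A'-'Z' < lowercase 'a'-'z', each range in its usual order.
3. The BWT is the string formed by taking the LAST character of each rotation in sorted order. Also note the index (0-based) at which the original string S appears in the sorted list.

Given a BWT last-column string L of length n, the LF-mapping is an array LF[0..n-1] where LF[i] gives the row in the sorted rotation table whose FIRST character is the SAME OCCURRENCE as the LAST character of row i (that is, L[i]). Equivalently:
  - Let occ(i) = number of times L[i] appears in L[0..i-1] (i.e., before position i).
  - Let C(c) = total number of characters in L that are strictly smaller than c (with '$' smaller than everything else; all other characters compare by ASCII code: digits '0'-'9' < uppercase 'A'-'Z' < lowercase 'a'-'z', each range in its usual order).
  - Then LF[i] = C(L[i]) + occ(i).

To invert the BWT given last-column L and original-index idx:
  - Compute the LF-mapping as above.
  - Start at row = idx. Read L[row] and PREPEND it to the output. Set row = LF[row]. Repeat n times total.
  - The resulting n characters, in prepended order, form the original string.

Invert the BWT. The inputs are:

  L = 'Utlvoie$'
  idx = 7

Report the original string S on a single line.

Answer: violetU$

Derivation:
LF mapping: 1 6 4 7 5 3 2 0
Walk LF starting at row 7, prepending L[row]:
  step 1: row=7, L[7]='$', prepend. Next row=LF[7]=0
  step 2: row=0, L[0]='U', prepend. Next row=LF[0]=1
  step 3: row=1, L[1]='t', prepend. Next row=LF[1]=6
  step 4: row=6, L[6]='e', prepend. Next row=LF[6]=2
  step 5: row=2, L[2]='l', prepend. Next row=LF[2]=4
  step 6: row=4, L[4]='o', prepend. Next row=LF[4]=5
  step 7: row=5, L[5]='i', prepend. Next row=LF[5]=3
  step 8: row=3, L[3]='v', prepend. Next row=LF[3]=7
Reversed output: violetU$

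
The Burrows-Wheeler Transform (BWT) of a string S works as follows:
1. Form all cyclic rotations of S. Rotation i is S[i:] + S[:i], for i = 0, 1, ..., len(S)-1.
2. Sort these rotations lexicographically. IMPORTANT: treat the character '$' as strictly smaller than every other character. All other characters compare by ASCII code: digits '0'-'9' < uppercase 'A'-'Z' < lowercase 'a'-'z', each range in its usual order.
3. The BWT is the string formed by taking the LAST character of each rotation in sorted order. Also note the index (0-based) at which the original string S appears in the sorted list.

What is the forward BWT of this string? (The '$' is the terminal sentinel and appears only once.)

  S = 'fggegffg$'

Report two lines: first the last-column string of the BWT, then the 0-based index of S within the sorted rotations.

Answer: gggf$fgef
4

Derivation:
All 9 rotations (rotation i = S[i:]+S[:i]):
  rot[0] = fggegffg$
  rot[1] = ggegffg$f
  rot[2] = gegffg$fg
  rot[3] = egffg$fgg
  rot[4] = gffg$fgge
  rot[5] = ffg$fggeg
  rot[6] = fg$fggegf
  rot[7] = g$fggegff
  rot[8] = $fggegffg
Sorted (with $ < everything):
  sorted[0] = $fggegffg  (last char: 'g')
  sorted[1] = egffg$fgg  (last char: 'g')
  sorted[2] = ffg$fggeg  (last char: 'g')
  sorted[3] = fg$fggegf  (last char: 'f')
  sorted[4] = fggegffg$  (last char: '$')
  sorted[5] = g$fggegff  (last char: 'f')
  sorted[6] = gegffg$fg  (last char: 'g')
  sorted[7] = gffg$fgge  (last char: 'e')
  sorted[8] = ggegffg$f  (last char: 'f')
Last column: gggf$fgef
Original string S is at sorted index 4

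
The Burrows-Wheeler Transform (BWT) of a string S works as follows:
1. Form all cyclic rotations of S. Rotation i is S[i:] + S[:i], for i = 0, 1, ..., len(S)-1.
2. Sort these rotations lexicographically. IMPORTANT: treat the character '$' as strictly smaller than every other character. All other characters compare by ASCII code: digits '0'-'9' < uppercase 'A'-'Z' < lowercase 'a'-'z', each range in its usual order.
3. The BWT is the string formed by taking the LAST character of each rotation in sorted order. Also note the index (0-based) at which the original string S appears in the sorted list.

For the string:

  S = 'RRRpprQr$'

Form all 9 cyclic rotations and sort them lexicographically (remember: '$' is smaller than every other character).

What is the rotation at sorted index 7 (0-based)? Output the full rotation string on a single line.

All 9 rotations (rotation i = S[i:]+S[:i]):
  rot[0] = RRRpprQr$
  rot[1] = RRpprQr$R
  rot[2] = RpprQr$RR
  rot[3] = pprQr$RRR
  rot[4] = prQr$RRRp
  rot[5] = rQr$RRRpp
  rot[6] = Qr$RRRppr
  rot[7] = r$RRRpprQ
  rot[8] = $RRRpprQr
Sorted (with $ < everything):
  sorted[0] = $RRRpprQr
  sorted[1] = Qr$RRRppr
  sorted[2] = RRRpprQr$
  sorted[3] = RRpprQr$R
  sorted[4] = RpprQr$RR
  sorted[5] = pprQr$RRR
  sorted[6] = prQr$RRRp
  sorted[7] = r$RRRpprQ
  sorted[8] = rQr$RRRpp
sorted[7] = r$RRRpprQ

Answer: r$RRRpprQ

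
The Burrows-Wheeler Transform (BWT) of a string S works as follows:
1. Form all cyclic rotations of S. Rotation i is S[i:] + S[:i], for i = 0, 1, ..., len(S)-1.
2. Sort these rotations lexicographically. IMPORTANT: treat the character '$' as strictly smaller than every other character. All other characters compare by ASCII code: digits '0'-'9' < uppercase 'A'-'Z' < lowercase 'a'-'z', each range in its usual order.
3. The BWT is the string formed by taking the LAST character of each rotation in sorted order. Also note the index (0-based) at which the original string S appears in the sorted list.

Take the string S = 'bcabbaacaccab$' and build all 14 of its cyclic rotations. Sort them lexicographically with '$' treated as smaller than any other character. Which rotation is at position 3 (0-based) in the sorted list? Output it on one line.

All 14 rotations (rotation i = S[i:]+S[:i]):
  rot[0] = bcabbaacaccab$
  rot[1] = cabbaacaccab$b
  rot[2] = abbaacaccab$bc
  rot[3] = bbaacaccab$bca
  rot[4] = baacaccab$bcab
  rot[5] = aacaccab$bcabb
  rot[6] = acaccab$bcabba
  rot[7] = caccab$bcabbaa
  rot[8] = accab$bcabbaac
  rot[9] = ccab$bcabbaaca
  rot[10] = cab$bcabbaacac
  rot[11] = ab$bcabbaacacc
  rot[12] = b$bcabbaacacca
  rot[13] = $bcabbaacaccab
Sorted (with $ < everything):
  sorted[0] = $bcabbaacaccab
  sorted[1] = aacaccab$bcabb
  sorted[2] = ab$bcabbaacacc
  sorted[3] = abbaacaccab$bc
  sorted[4] = acaccab$bcabba
  sorted[5] = accab$bcabbaac
  sorted[6] = b$bcabbaacacca
  sorted[7] = baacaccab$bcab
  sorted[8] = bbaacaccab$bca
  sorted[9] = bcabbaacaccab$
  sorted[10] = cab$bcabbaacac
  sorted[11] = cabbaacaccab$b
  sorted[12] = caccab$bcabbaa
  sorted[13] = ccab$bcabbaaca
sorted[3] = abbaacaccab$bc

Answer: abbaacaccab$bc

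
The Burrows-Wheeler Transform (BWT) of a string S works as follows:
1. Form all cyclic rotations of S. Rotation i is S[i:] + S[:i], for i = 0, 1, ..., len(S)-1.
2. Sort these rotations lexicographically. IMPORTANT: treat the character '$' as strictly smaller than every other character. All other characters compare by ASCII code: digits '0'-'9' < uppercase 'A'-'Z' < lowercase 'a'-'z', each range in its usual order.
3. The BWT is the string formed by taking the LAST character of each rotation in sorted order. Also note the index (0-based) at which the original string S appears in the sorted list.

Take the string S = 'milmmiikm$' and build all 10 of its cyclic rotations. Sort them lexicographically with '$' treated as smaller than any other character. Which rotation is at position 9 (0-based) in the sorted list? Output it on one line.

Answer: mmiikm$mil

Derivation:
All 10 rotations (rotation i = S[i:]+S[:i]):
  rot[0] = milmmiikm$
  rot[1] = ilmmiikm$m
  rot[2] = lmmiikm$mi
  rot[3] = mmiikm$mil
  rot[4] = miikm$milm
  rot[5] = iikm$milmm
  rot[6] = ikm$milmmi
  rot[7] = km$milmmii
  rot[8] = m$milmmiik
  rot[9] = $milmmiikm
Sorted (with $ < everything):
  sorted[0] = $milmmiikm
  sorted[1] = iikm$milmm
  sorted[2] = ikm$milmmi
  sorted[3] = ilmmiikm$m
  sorted[4] = km$milmmii
  sorted[5] = lmmiikm$mi
  sorted[6] = m$milmmiik
  sorted[7] = miikm$milm
  sorted[8] = milmmiikm$
  sorted[9] = mmiikm$mil
sorted[9] = mmiikm$mil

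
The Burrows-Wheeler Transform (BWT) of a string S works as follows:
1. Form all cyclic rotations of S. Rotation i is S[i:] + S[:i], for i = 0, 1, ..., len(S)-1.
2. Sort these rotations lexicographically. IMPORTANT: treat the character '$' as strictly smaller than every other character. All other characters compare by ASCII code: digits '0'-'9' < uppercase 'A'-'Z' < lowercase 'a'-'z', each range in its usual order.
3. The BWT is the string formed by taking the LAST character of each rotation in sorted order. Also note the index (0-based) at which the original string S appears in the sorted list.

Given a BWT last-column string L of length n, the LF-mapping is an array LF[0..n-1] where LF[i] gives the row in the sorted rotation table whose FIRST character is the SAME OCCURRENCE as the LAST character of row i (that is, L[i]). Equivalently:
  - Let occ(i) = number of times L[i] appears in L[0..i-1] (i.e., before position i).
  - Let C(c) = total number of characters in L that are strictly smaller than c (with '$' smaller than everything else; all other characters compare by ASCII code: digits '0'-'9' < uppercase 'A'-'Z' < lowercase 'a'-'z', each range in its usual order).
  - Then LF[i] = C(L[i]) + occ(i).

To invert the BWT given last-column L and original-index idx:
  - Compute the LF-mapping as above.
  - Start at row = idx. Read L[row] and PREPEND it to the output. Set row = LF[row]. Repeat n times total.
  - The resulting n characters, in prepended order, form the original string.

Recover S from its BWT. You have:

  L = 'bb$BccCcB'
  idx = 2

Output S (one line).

Answer: BccbBCcb$

Derivation:
LF mapping: 4 5 0 1 6 7 3 8 2
Walk LF starting at row 2, prepending L[row]:
  step 1: row=2, L[2]='$', prepend. Next row=LF[2]=0
  step 2: row=0, L[0]='b', prepend. Next row=LF[0]=4
  step 3: row=4, L[4]='c', prepend. Next row=LF[4]=6
  step 4: row=6, L[6]='C', prepend. Next row=LF[6]=3
  step 5: row=3, L[3]='B', prepend. Next row=LF[3]=1
  step 6: row=1, L[1]='b', prepend. Next row=LF[1]=5
  step 7: row=5, L[5]='c', prepend. Next row=LF[5]=7
  step 8: row=7, L[7]='c', prepend. Next row=LF[7]=8
  step 9: row=8, L[8]='B', prepend. Next row=LF[8]=2
Reversed output: BccbBCcb$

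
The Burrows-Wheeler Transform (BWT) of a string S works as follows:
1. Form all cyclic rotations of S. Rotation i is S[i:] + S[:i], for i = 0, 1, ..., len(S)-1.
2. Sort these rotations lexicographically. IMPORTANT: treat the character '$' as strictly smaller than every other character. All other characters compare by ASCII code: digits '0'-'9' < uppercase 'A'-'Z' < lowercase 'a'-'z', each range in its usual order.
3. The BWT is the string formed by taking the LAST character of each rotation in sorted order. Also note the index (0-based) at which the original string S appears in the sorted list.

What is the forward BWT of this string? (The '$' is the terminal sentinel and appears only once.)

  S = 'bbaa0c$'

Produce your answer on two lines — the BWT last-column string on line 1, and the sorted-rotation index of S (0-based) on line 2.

Answer: caabb$0
5

Derivation:
All 7 rotations (rotation i = S[i:]+S[:i]):
  rot[0] = bbaa0c$
  rot[1] = baa0c$b
  rot[2] = aa0c$bb
  rot[3] = a0c$bba
  rot[4] = 0c$bbaa
  rot[5] = c$bbaa0
  rot[6] = $bbaa0c
Sorted (with $ < everything):
  sorted[0] = $bbaa0c  (last char: 'c')
  sorted[1] = 0c$bbaa  (last char: 'a')
  sorted[2] = a0c$bba  (last char: 'a')
  sorted[3] = aa0c$bb  (last char: 'b')
  sorted[4] = baa0c$b  (last char: 'b')
  sorted[5] = bbaa0c$  (last char: '$')
  sorted[6] = c$bbaa0  (last char: '0')
Last column: caabb$0
Original string S is at sorted index 5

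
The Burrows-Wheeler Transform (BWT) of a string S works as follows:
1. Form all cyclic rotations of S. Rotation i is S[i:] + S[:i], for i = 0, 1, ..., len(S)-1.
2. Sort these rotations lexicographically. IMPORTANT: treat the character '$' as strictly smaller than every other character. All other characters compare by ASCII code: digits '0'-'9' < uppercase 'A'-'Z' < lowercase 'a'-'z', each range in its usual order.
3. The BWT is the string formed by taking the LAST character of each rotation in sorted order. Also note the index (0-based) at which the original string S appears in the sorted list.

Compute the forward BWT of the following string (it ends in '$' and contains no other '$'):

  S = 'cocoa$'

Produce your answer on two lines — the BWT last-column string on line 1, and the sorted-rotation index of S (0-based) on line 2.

All 6 rotations (rotation i = S[i:]+S[:i]):
  rot[0] = cocoa$
  rot[1] = ocoa$c
  rot[2] = coa$co
  rot[3] = oa$coc
  rot[4] = a$coco
  rot[5] = $cocoa
Sorted (with $ < everything):
  sorted[0] = $cocoa  (last char: 'a')
  sorted[1] = a$coco  (last char: 'o')
  sorted[2] = coa$co  (last char: 'o')
  sorted[3] = cocoa$  (last char: '$')
  sorted[4] = oa$coc  (last char: 'c')
  sorted[5] = ocoa$c  (last char: 'c')
Last column: aoo$cc
Original string S is at sorted index 3

Answer: aoo$cc
3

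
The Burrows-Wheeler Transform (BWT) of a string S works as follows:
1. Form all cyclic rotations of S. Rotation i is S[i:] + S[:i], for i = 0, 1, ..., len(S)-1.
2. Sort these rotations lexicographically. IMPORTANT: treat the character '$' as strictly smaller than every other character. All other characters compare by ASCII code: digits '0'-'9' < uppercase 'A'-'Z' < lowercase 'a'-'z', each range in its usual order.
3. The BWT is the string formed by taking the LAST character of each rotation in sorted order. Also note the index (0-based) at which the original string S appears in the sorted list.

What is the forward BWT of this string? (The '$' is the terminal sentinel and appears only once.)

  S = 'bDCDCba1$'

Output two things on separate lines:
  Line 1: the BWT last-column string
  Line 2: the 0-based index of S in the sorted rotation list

Answer: 1aDDbCb$C
7

Derivation:
All 9 rotations (rotation i = S[i:]+S[:i]):
  rot[0] = bDCDCba1$
  rot[1] = DCDCba1$b
  rot[2] = CDCba1$bD
  rot[3] = DCba1$bDC
  rot[4] = Cba1$bDCD
  rot[5] = ba1$bDCDC
  rot[6] = a1$bDCDCb
  rot[7] = 1$bDCDCba
  rot[8] = $bDCDCba1
Sorted (with $ < everything):
  sorted[0] = $bDCDCba1  (last char: '1')
  sorted[1] = 1$bDCDCba  (last char: 'a')
  sorted[2] = CDCba1$bD  (last char: 'D')
  sorted[3] = Cba1$bDCD  (last char: 'D')
  sorted[4] = DCDCba1$b  (last char: 'b')
  sorted[5] = DCba1$bDC  (last char: 'C')
  sorted[6] = a1$bDCDCb  (last char: 'b')
  sorted[7] = bDCDCba1$  (last char: '$')
  sorted[8] = ba1$bDCDC  (last char: 'C')
Last column: 1aDDbCb$C
Original string S is at sorted index 7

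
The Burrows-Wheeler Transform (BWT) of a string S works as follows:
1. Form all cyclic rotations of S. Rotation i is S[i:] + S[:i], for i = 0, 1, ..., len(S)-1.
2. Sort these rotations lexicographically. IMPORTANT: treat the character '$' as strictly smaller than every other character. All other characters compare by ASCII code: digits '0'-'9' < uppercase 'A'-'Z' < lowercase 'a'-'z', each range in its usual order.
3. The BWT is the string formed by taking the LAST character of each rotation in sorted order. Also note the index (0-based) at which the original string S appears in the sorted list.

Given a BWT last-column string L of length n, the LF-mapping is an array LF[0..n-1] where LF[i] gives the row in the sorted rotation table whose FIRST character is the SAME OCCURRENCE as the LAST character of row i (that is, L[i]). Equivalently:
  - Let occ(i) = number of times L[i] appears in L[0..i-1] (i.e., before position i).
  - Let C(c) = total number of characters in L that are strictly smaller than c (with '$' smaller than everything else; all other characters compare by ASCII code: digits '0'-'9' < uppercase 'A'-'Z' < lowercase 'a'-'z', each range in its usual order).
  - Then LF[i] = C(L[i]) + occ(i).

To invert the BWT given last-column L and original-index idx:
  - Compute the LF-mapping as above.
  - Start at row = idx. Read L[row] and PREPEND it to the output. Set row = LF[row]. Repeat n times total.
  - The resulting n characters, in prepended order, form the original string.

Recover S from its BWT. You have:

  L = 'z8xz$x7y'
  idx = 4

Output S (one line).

LF mapping: 6 2 3 7 0 4 1 5
Walk LF starting at row 4, prepending L[row]:
  step 1: row=4, L[4]='$', prepend. Next row=LF[4]=0
  step 2: row=0, L[0]='z', prepend. Next row=LF[0]=6
  step 3: row=6, L[6]='7', prepend. Next row=LF[6]=1
  step 4: row=1, L[1]='8', prepend. Next row=LF[1]=2
  step 5: row=2, L[2]='x', prepend. Next row=LF[2]=3
  step 6: row=3, L[3]='z', prepend. Next row=LF[3]=7
  step 7: row=7, L[7]='y', prepend. Next row=LF[7]=5
  step 8: row=5, L[5]='x', prepend. Next row=LF[5]=4
Reversed output: xyzx87z$

Answer: xyzx87z$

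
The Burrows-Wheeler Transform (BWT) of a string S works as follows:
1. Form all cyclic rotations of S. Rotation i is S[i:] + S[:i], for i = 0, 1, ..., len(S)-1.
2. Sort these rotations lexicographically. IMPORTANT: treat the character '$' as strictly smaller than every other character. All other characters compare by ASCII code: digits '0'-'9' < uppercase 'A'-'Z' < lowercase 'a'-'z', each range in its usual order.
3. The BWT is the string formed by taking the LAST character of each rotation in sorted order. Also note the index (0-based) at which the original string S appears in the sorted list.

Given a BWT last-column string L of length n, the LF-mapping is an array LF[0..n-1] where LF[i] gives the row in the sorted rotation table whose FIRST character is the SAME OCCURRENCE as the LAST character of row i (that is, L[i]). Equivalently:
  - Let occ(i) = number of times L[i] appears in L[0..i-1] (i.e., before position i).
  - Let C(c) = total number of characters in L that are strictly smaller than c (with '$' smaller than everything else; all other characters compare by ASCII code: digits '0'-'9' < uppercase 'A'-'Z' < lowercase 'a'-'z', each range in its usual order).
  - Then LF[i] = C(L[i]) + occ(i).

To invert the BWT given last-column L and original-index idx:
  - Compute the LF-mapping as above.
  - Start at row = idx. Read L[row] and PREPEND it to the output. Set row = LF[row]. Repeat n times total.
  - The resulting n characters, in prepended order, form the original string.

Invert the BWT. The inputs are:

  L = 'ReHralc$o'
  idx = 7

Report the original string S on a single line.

Answer: oracleHR$

Derivation:
LF mapping: 2 5 1 8 3 6 4 0 7
Walk LF starting at row 7, prepending L[row]:
  step 1: row=7, L[7]='$', prepend. Next row=LF[7]=0
  step 2: row=0, L[0]='R', prepend. Next row=LF[0]=2
  step 3: row=2, L[2]='H', prepend. Next row=LF[2]=1
  step 4: row=1, L[1]='e', prepend. Next row=LF[1]=5
  step 5: row=5, L[5]='l', prepend. Next row=LF[5]=6
  step 6: row=6, L[6]='c', prepend. Next row=LF[6]=4
  step 7: row=4, L[4]='a', prepend. Next row=LF[4]=3
  step 8: row=3, L[3]='r', prepend. Next row=LF[3]=8
  step 9: row=8, L[8]='o', prepend. Next row=LF[8]=7
Reversed output: oracleHR$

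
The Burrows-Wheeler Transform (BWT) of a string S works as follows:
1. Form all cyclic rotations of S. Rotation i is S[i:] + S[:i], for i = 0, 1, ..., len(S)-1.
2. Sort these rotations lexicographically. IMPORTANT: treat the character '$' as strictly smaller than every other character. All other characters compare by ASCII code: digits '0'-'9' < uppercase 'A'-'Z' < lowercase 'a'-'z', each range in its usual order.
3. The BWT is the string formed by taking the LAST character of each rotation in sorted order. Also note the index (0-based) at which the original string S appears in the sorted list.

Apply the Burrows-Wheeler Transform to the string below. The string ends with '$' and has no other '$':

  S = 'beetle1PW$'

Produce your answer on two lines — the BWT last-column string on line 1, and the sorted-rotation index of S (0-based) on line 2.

All 10 rotations (rotation i = S[i:]+S[:i]):
  rot[0] = beetle1PW$
  rot[1] = eetle1PW$b
  rot[2] = etle1PW$be
  rot[3] = tle1PW$bee
  rot[4] = le1PW$beet
  rot[5] = e1PW$beetl
  rot[6] = 1PW$beetle
  rot[7] = PW$beetle1
  rot[8] = W$beetle1P
  rot[9] = $beetle1PW
Sorted (with $ < everything):
  sorted[0] = $beetle1PW  (last char: 'W')
  sorted[1] = 1PW$beetle  (last char: 'e')
  sorted[2] = PW$beetle1  (last char: '1')
  sorted[3] = W$beetle1P  (last char: 'P')
  sorted[4] = beetle1PW$  (last char: '$')
  sorted[5] = e1PW$beetl  (last char: 'l')
  sorted[6] = eetle1PW$b  (last char: 'b')
  sorted[7] = etle1PW$be  (last char: 'e')
  sorted[8] = le1PW$beet  (last char: 't')
  sorted[9] = tle1PW$bee  (last char: 'e')
Last column: We1P$lbete
Original string S is at sorted index 4

Answer: We1P$lbete
4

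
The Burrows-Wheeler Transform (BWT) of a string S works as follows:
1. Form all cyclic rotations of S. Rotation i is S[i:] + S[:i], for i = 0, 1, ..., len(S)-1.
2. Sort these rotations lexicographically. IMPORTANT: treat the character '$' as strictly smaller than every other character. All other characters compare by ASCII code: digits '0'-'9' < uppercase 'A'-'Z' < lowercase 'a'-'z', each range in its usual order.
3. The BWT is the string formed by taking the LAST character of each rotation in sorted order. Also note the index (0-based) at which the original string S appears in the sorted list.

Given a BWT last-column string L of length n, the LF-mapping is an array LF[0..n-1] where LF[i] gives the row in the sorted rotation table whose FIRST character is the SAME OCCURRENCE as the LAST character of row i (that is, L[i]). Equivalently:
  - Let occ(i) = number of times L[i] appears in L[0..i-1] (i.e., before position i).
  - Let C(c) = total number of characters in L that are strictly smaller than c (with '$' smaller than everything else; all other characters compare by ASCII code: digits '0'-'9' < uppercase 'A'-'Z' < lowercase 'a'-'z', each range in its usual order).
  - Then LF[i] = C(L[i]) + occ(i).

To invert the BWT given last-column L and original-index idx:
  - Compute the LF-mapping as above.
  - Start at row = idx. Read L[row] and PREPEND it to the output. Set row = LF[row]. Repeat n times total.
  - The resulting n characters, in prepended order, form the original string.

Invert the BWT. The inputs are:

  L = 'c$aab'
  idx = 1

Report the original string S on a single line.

LF mapping: 4 0 1 2 3
Walk LF starting at row 1, prepending L[row]:
  step 1: row=1, L[1]='$', prepend. Next row=LF[1]=0
  step 2: row=0, L[0]='c', prepend. Next row=LF[0]=4
  step 3: row=4, L[4]='b', prepend. Next row=LF[4]=3
  step 4: row=3, L[3]='a', prepend. Next row=LF[3]=2
  step 5: row=2, L[2]='a', prepend. Next row=LF[2]=1
Reversed output: aabc$

Answer: aabc$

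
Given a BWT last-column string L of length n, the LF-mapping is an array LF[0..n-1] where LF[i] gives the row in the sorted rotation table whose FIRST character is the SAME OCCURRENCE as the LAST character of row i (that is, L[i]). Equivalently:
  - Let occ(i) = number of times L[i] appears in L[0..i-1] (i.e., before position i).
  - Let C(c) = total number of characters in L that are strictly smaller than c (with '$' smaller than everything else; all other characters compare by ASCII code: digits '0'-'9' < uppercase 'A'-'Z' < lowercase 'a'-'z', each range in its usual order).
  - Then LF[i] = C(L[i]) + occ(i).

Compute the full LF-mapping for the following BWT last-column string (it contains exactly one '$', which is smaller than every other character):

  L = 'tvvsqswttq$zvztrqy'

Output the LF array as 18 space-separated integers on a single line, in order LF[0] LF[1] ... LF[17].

Answer: 7 11 12 5 1 6 14 8 9 2 0 16 13 17 10 4 3 15

Derivation:
Char counts: '$':1, 'q':3, 'r':1, 's':2, 't':4, 'v':3, 'w':1, 'y':1, 'z':2
C (first-col start): C('$')=0, C('q')=1, C('r')=4, C('s')=5, C('t')=7, C('v')=11, C('w')=14, C('y')=15, C('z')=16
L[0]='t': occ=0, LF[0]=C('t')+0=7+0=7
L[1]='v': occ=0, LF[1]=C('v')+0=11+0=11
L[2]='v': occ=1, LF[2]=C('v')+1=11+1=12
L[3]='s': occ=0, LF[3]=C('s')+0=5+0=5
L[4]='q': occ=0, LF[4]=C('q')+0=1+0=1
L[5]='s': occ=1, LF[5]=C('s')+1=5+1=6
L[6]='w': occ=0, LF[6]=C('w')+0=14+0=14
L[7]='t': occ=1, LF[7]=C('t')+1=7+1=8
L[8]='t': occ=2, LF[8]=C('t')+2=7+2=9
L[9]='q': occ=1, LF[9]=C('q')+1=1+1=2
L[10]='$': occ=0, LF[10]=C('$')+0=0+0=0
L[11]='z': occ=0, LF[11]=C('z')+0=16+0=16
L[12]='v': occ=2, LF[12]=C('v')+2=11+2=13
L[13]='z': occ=1, LF[13]=C('z')+1=16+1=17
L[14]='t': occ=3, LF[14]=C('t')+3=7+3=10
L[15]='r': occ=0, LF[15]=C('r')+0=4+0=4
L[16]='q': occ=2, LF[16]=C('q')+2=1+2=3
L[17]='y': occ=0, LF[17]=C('y')+0=15+0=15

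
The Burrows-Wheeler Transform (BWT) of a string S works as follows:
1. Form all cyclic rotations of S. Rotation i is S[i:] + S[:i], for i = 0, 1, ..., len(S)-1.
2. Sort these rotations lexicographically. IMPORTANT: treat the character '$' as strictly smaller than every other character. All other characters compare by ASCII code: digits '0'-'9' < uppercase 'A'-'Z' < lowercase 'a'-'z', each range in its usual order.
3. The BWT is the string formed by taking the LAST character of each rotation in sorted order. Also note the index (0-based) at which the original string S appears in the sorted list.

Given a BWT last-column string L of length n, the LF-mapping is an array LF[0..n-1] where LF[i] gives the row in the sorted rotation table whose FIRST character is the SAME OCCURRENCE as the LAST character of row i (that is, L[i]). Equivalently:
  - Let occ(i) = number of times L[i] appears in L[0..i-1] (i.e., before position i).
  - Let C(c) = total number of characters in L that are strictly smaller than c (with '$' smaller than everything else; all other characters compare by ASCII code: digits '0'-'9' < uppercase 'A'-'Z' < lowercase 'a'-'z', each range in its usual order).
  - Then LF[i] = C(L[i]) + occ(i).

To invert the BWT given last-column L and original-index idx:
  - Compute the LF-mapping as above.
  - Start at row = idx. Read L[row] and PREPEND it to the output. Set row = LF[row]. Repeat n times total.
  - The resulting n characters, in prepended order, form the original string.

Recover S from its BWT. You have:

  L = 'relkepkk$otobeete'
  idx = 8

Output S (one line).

Answer: kettlebookkeeper$

Derivation:
LF mapping: 14 2 10 7 3 13 8 9 0 11 15 12 1 4 5 16 6
Walk LF starting at row 8, prepending L[row]:
  step 1: row=8, L[8]='$', prepend. Next row=LF[8]=0
  step 2: row=0, L[0]='r', prepend. Next row=LF[0]=14
  step 3: row=14, L[14]='e', prepend. Next row=LF[14]=5
  step 4: row=5, L[5]='p', prepend. Next row=LF[5]=13
  step 5: row=13, L[13]='e', prepend. Next row=LF[13]=4
  step 6: row=4, L[4]='e', prepend. Next row=LF[4]=3
  step 7: row=3, L[3]='k', prepend. Next row=LF[3]=7
  step 8: row=7, L[7]='k', prepend. Next row=LF[7]=9
  step 9: row=9, L[9]='o', prepend. Next row=LF[9]=11
  step 10: row=11, L[11]='o', prepend. Next row=LF[11]=12
  step 11: row=12, L[12]='b', prepend. Next row=LF[12]=1
  step 12: row=1, L[1]='e', prepend. Next row=LF[1]=2
  step 13: row=2, L[2]='l', prepend. Next row=LF[2]=10
  step 14: row=10, L[10]='t', prepend. Next row=LF[10]=15
  step 15: row=15, L[15]='t', prepend. Next row=LF[15]=16
  step 16: row=16, L[16]='e', prepend. Next row=LF[16]=6
  step 17: row=6, L[6]='k', prepend. Next row=LF[6]=8
Reversed output: kettlebookkeeper$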